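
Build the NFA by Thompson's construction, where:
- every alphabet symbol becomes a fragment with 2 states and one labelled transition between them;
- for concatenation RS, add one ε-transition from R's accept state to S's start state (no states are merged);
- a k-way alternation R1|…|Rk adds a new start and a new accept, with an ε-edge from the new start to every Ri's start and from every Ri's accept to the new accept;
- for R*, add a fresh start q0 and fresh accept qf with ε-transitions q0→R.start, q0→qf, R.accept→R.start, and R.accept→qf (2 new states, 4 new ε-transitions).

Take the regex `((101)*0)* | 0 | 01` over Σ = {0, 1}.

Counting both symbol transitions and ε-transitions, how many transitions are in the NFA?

25

Building bottom-up:
Each of the 7 symbol leaves contributes 1 transition (1 symbol, 0 ε).
  101 : 5 transitions (3 symbol, 2 ε)
  (101)* : 9 transitions (3 symbol, 6 ε)
  (101)*0 : 11 transitions (4 symbol, 7 ε)
  ((101)*0)* : 15 transitions (4 symbol, 11 ε)
  01 : 3 transitions (2 symbol, 1 ε)
  ((101)*0)* | 0 | 01 : 25 transitions (7 symbol, 18 ε)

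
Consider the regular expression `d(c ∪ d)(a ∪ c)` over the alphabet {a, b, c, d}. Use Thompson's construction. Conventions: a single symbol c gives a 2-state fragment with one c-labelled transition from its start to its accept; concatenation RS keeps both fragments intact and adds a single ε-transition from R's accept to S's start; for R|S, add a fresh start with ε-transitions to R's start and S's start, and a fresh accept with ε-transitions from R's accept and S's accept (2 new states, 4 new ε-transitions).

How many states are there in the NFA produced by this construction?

14

Per subexpression:
Each of the 5 symbol leaves contributes a 2-state fragment.
  c ∪ d → 6 states
  a ∪ c → 6 states
  d(c ∪ d)(a ∪ c) → 14 states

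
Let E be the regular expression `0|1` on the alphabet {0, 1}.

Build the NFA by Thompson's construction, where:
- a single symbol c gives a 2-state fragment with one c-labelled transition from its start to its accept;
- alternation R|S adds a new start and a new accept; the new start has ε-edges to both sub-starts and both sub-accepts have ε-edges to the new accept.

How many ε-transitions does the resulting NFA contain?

4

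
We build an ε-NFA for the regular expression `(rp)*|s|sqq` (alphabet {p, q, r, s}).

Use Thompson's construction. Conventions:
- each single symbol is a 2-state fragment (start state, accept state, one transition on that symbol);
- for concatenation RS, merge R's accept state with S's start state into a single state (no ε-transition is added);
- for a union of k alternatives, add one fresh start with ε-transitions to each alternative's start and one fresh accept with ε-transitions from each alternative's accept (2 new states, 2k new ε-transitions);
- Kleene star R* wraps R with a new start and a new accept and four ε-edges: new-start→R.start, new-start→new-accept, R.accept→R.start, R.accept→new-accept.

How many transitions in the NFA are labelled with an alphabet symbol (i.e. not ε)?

6

By structural recursion:
Each of the 6 symbol leaves contributes exactly 1 symbol transition.
  rp = 2 symbol transitions
  (rp)* = 2 symbol transitions
  sqq = 3 symbol transitions
  (rp)*|s|sqq = 6 symbol transitions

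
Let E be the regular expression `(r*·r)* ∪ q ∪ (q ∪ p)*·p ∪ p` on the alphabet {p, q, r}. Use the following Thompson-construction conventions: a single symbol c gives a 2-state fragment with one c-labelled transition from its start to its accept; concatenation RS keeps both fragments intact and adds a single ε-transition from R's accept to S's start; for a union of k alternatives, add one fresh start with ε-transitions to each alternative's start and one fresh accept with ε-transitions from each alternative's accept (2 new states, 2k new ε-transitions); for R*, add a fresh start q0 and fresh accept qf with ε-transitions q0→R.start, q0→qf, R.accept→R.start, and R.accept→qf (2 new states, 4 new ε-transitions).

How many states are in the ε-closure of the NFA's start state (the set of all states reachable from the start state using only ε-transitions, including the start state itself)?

Work bottom-up. For each fragment F, track |ε-closure(F.start)| and whether F's accept lies in that closure (i.e. whether F accepts ε). A single-symbol fragment has closure size 1 and does not accept ε.
  r* → the star's fresh start ε-reaches both the body's start and the fresh accept: |closure| = 2 + 1 = 3
  r*·r → |closure| = 3 + 1 = 4 (closure spills across the concat boundary because the left factor accepts ε)
  (r*·r)* → new start has ε-edges to the inner start and to the new accept, so |closure| = 2 + 4 = 6
  q ∪ p → new start ε-reaches every alternative's start; none of them accept ε, so the new accept is not reached: |closure| = 1 + 1 + 1 = 3
  (q ∪ p)* → |closure| = 1 (new start) + 3 (body) + 1 (new accept) = 5
  (q ∪ p)*·p → the left operand accepts ε, so the closure extends into the next operand (via the concat ε-link); |closure| = 5 + 1 = 6
  (r*·r)* ∪ q ∪ (q ∪ p)*·p ∪ p → |closure| = 1 (new start) + (6 + 1 + 6 + 1) + 1 (new accept, since some branch ε-reaches its own accept) = 16

16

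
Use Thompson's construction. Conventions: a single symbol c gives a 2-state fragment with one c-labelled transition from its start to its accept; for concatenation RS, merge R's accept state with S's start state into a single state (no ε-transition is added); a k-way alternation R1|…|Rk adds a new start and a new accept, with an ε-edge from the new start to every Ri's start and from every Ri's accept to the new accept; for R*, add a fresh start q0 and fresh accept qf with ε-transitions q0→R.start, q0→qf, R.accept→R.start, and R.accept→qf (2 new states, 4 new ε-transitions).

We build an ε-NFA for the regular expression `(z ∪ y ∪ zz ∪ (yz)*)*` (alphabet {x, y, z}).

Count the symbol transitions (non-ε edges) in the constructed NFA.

6

Building bottom-up:
Each of the 6 symbol leaves contributes exactly 1 symbol transition.
  zz → 2 symbol transitions
  yz → 2 symbol transitions
  (yz)* → 2 symbol transitions
  z ∪ y ∪ zz ∪ (yz)* → 6 symbol transitions
  (z ∪ y ∪ zz ∪ (yz)*)* → 6 symbol transitions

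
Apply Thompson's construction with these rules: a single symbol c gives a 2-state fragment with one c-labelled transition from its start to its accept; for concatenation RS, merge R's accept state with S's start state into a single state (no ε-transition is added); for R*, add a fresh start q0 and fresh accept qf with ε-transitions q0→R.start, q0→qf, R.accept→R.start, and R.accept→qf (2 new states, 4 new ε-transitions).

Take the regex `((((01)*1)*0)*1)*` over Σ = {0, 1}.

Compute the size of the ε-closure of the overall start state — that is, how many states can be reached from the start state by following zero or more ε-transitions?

Let C(F) = |ε-closure(F.start)| within fragment F, and note whether F accepts ε. Symbol fragments have C = 1 and do not accept ε. Then:
  01 — same as the first factor's closure: |closure| = 1
  (01)* — |closure| = 1 (new start) + 1 (body) + 1 (new accept) = 3
  (01)*1 — the left operand accepts ε, so the closure extends into the next operand (the shared merged state is already counted); |closure| = 3 + (1−1) = 3
  ((01)*1)* — the star's fresh start ε-reaches both the body's start and the fresh accept: |closure| = 2 + 3 = 5
  ((01)*1)*0 — the left operand accepts ε, so the closure extends into the next operand (the shared merged state is already counted); |closure| = 5 + (1−1) = 5
  (((01)*1)*0)* — new start has ε-edges to the inner start and to the new accept, so |closure| = 2 + 5 = 7
  (((01)*1)*0)*1 — |closure| = 7 + (1−1) = 7 (closure spills across the concat boundary because the left factor accepts ε)
  ((((01)*1)*0)*1)* — |closure| = 1 (new start) + 7 (body) + 1 (new accept) = 9

9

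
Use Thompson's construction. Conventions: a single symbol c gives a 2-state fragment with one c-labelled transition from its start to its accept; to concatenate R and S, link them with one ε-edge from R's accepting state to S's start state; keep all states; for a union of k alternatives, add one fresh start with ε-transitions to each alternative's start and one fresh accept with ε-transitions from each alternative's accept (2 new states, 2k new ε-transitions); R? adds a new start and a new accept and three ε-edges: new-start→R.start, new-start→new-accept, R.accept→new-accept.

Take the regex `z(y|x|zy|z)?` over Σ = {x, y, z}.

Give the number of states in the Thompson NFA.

Recursing over subexpressions:
Each of the 6 symbol leaves contributes a 2-state fragment.
  zy = 4 states
  y|x|zy|z = 12 states
  (y|x|zy|z)? = 14 states
  z(y|x|zy|z)? = 16 states

16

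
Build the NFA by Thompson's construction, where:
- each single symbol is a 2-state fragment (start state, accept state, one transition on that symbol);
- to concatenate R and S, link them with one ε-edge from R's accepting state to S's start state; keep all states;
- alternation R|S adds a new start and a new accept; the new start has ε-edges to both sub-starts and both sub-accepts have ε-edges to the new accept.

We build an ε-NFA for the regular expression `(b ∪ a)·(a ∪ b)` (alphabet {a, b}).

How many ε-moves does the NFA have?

9

Per subexpression:
Each of the 4 symbol leaves contributes 0 ε-transitions.
  b ∪ a : 4 ε-transitions
  a ∪ b : 4 ε-transitions
  (b ∪ a)·(a ∪ b) : 9 ε-transitions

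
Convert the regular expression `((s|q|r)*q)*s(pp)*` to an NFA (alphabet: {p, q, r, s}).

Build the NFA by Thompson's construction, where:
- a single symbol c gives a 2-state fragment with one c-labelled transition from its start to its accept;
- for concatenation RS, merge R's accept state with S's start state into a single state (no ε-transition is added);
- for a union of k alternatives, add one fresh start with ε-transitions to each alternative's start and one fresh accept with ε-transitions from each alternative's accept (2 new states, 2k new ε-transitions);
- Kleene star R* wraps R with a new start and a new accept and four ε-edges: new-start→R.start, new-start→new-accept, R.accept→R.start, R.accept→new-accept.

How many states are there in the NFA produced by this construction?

Recursing over subexpressions:
Each of the 7 symbol leaves contributes a 2-state fragment.
  s|q|r — 8 states
  (s|q|r)* — 10 states
  (s|q|r)*q — 11 states
  ((s|q|r)*q)* — 13 states
  pp — 3 states
  (pp)* — 5 states
  ((s|q|r)*q)*s(pp)* — 18 states

18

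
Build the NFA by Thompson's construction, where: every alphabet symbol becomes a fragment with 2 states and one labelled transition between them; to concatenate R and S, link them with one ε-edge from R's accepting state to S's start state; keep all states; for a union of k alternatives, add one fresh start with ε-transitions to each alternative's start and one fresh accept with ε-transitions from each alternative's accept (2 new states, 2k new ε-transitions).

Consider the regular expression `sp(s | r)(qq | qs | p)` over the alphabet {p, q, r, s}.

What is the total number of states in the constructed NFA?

22

Recursing over subexpressions:
Each of the 9 symbol leaves contributes a 2-state fragment.
  s | r → 6 states
  qq → 4 states
  qs → 4 states
  qq | qs | p → 12 states
  sp(s | r)(qq | qs | p) → 22 states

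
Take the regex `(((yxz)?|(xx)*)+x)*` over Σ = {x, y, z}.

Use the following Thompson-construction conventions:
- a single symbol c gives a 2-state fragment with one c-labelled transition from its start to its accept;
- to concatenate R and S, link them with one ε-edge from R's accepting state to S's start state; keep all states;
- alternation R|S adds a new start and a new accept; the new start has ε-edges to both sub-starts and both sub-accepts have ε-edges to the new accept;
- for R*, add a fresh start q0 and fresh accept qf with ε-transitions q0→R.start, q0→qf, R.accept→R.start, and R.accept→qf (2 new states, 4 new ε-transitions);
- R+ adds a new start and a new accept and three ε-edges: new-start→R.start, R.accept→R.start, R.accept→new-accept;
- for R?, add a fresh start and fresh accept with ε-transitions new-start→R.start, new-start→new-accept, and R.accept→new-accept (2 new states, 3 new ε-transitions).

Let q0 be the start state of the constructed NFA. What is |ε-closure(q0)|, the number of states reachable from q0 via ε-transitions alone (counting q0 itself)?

Work bottom-up. For each fragment F, track |ε-closure(F.start)| and whether F's accept lies in that closure (i.e. whether F accepts ε). A single-symbol fragment has closure size 1 and does not accept ε.
  yxz → C equals the left operand's closure size = 1 (its accept is not ε-reachable, so the closure stops there)
  (yxz)? → C = 1 (new start) + 1 (body) + 1 (new accept, via ε) = 3
  xx → same as the first factor's closure: C = 1
  (xx)* → C = 1 (new start) + 1 (body) + 1 (new accept) = 3
  (yxz)?|(xx)* → new start ε-reaches every alternative's start; at least one alternative accepts ε, so the union's new accept is reached too: C = 1 + 3 + 3 + 1 = 8
  ((yxz)?|(xx)*)+ → new start ε-reaches the body's start; the body's accept is ε-reachable, so the new accept is too: C = 1 + 8 + 1 = 10
  ((yxz)?|(xx)*)+x → the left operand accepts ε, so the closure extends into the next operand (via the concat ε-link); C = 10 + 1 = 11
  (((yxz)?|(xx)*)+x)* → C = 1 (new start) + 11 (body) + 1 (new accept) = 13

13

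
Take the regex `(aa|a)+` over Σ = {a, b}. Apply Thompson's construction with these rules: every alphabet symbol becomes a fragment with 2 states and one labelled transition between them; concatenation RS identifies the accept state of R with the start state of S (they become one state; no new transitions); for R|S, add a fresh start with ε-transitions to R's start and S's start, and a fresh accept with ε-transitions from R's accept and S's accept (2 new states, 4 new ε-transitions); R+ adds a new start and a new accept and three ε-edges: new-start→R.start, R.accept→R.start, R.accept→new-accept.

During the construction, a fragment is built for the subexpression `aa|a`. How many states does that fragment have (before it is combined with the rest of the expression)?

7

Fragment for `aa|a`:
Each of the 3 symbol leaves contributes a 2-state fragment.
  aa → 3 states
  aa|a → 7 states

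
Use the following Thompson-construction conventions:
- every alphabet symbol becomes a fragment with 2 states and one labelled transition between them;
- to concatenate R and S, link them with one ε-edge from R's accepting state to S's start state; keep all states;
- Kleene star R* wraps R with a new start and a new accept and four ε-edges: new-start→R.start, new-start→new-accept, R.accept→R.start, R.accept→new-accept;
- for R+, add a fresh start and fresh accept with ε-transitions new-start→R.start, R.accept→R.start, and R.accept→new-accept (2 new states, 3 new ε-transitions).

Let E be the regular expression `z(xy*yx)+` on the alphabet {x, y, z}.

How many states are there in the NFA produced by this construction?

By structural recursion:
Each of the 5 symbol leaves contributes a 2-state fragment.
  y* → 4 states
  xy*yx → 10 states
  (xy*yx)+ → 12 states
  z(xy*yx)+ → 14 states

14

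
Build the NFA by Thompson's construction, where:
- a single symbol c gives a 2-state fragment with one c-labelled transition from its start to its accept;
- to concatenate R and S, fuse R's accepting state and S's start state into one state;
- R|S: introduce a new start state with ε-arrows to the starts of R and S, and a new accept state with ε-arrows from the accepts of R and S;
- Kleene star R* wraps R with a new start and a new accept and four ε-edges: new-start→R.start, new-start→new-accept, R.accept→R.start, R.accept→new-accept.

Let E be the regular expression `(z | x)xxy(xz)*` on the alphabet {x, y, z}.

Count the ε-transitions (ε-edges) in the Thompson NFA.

8

Recursing over subexpressions:
Each of the 7 symbol leaves contributes 0 ε-transitions.
  z | x = 4 ε-transitions
  xz = 0 ε-transitions
  (xz)* = 4 ε-transitions
  (z | x)xxy(xz)* = 8 ε-transitions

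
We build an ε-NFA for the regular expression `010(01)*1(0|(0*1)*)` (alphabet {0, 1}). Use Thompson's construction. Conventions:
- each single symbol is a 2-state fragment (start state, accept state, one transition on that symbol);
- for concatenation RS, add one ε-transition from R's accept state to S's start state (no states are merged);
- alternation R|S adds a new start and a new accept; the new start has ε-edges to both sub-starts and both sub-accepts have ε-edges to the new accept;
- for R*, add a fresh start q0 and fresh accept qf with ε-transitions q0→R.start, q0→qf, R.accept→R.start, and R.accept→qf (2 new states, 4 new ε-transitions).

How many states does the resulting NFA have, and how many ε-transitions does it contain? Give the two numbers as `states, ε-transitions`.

Building bottom-up:
Each of the 9 symbol leaves contributes 2 states and 0 ε-transitions.
  01 : 4 states, 1 ε-transition
  (01)* : 6 states, 5 ε-transitions
  0* : 4 states, 4 ε-transitions
  0*1 : 6 states, 5 ε-transitions
  (0*1)* : 8 states, 9 ε-transitions
  0|(0*1)* : 12 states, 13 ε-transitions
  010(01)*1(0|(0*1)*) : 26 states, 23 ε-transitions

26, 23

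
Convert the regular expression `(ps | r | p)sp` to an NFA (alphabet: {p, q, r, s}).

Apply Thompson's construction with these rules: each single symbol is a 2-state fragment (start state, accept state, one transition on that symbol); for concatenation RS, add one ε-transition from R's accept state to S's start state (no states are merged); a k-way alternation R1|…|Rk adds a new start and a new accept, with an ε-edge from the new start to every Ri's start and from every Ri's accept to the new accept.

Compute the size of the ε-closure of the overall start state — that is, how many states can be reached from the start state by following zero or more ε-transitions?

Let C(F) = |ε-closure(F.start)| within fragment F, and note whether F accepts ε. Symbol fragments have C = 1 and do not accept ε. Then:
  ps → same as the first factor's closure: |ε-closure| = 1
  ps | r | p → |ε-closure| = 1 + 1 + 1 + 1 = 4 (the new accept is not ε-reachable since no branch accepts ε)
  (ps | r | p)sp → same as the first factor's closure: |ε-closure| = 4

4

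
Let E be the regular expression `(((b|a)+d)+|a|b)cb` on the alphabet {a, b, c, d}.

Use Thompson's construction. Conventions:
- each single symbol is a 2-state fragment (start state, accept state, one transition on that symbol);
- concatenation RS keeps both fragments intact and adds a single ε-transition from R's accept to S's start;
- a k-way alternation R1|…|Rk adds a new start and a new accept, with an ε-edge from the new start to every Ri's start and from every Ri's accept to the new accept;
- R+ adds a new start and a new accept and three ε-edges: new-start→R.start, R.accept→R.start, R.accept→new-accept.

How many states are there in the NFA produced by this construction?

Per subexpression:
Each of the 7 symbol leaves contributes a 2-state fragment.
  b|a : 6 states
  (b|a)+ : 8 states
  (b|a)+d : 10 states
  ((b|a)+d)+ : 12 states
  ((b|a)+d)+|a|b : 18 states
  (((b|a)+d)+|a|b)cb : 22 states

22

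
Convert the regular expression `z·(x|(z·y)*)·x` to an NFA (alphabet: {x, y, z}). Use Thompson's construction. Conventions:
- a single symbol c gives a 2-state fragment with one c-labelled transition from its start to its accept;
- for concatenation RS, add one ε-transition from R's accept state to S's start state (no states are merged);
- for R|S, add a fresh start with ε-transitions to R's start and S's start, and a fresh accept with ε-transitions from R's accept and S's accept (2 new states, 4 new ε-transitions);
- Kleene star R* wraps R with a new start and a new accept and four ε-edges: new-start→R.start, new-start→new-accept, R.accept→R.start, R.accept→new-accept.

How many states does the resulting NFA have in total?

14

By structural recursion:
Each of the 5 symbol leaves contributes a 2-state fragment.
  z·y → 4 states
  (z·y)* → 6 states
  x|(z·y)* → 10 states
  z·(x|(z·y)*)·x → 14 states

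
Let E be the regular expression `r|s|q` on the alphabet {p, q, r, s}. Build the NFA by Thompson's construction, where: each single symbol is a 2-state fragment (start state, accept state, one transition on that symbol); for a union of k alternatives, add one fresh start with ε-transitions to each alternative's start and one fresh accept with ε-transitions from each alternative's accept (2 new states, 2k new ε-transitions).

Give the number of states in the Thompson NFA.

8

By structural recursion:
Each of the 3 symbol leaves contributes a 2-state fragment.
  r|s|q : 8 states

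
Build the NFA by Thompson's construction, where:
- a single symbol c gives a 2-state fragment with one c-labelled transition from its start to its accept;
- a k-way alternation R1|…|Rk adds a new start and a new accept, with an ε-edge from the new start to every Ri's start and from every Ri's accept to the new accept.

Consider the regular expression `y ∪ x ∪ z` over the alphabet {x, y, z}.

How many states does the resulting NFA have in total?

8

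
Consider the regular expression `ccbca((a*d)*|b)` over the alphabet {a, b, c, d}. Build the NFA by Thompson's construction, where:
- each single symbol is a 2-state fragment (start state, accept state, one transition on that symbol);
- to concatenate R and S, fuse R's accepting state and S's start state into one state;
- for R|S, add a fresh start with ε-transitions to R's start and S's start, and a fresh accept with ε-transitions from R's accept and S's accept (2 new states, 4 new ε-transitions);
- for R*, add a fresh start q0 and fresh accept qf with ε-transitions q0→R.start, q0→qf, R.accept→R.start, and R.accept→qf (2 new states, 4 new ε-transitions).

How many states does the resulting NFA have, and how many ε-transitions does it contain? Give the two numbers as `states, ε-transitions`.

16, 12

Bottom-up over the parse tree:
Each of the 8 symbol leaves contributes 2 states and 0 ε-transitions.
  a* : 4 states, 4 ε-transitions
  a*d : 5 states, 4 ε-transitions
  (a*d)* : 7 states, 8 ε-transitions
  (a*d)*|b : 11 states, 12 ε-transitions
  ccbca((a*d)*|b) : 16 states, 12 ε-transitions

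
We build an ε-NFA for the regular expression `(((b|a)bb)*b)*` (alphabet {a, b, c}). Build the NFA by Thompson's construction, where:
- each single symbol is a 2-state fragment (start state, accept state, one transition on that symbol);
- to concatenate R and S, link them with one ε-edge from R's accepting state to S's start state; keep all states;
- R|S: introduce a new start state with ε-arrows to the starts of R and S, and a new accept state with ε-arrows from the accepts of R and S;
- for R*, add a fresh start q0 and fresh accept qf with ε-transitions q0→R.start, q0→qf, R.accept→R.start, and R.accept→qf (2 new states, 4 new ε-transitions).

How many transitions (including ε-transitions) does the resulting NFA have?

20

Building bottom-up:
Each of the 5 symbol leaves contributes 1 transition (1 symbol, 0 ε).
  b|a = 6 transitions (2 symbol, 4 ε)
  (b|a)bb = 10 transitions (4 symbol, 6 ε)
  ((b|a)bb)* = 14 transitions (4 symbol, 10 ε)
  ((b|a)bb)*b = 16 transitions (5 symbol, 11 ε)
  (((b|a)bb)*b)* = 20 transitions (5 symbol, 15 ε)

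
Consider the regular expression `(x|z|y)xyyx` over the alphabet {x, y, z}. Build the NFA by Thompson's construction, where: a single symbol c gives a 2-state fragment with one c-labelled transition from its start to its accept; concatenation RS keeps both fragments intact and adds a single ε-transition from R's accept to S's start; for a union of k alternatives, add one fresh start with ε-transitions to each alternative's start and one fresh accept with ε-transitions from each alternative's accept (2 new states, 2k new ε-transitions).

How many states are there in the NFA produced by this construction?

Per subexpression:
Each of the 7 symbol leaves contributes a 2-state fragment.
  x|z|y = 8 states
  (x|z|y)xyyx = 16 states

16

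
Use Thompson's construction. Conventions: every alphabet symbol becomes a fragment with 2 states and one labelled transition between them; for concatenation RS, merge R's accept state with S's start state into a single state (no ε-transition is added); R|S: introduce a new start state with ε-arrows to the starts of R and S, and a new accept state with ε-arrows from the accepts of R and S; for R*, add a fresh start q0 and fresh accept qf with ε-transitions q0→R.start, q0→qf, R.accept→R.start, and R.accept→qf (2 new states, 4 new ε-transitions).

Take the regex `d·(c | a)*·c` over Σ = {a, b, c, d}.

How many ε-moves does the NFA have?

Bottom-up over the parse tree:
Each of the 4 symbol leaves contributes 0 ε-transitions.
  c | a — 4 ε-transitions
  (c | a)* — 8 ε-transitions
  d·(c | a)*·c — 8 ε-transitions

8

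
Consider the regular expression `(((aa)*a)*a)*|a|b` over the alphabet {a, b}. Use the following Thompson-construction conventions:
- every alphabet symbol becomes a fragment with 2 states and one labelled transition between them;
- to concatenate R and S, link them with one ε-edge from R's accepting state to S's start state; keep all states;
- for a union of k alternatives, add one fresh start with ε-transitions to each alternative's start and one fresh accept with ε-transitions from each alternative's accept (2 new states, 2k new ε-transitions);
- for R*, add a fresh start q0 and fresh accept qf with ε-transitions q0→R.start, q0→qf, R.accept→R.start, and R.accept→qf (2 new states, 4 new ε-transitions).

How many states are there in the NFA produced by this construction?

20

Recursing over subexpressions:
Each of the 6 symbol leaves contributes a 2-state fragment.
  aa — 4 states
  (aa)* — 6 states
  (aa)*a — 8 states
  ((aa)*a)* — 10 states
  ((aa)*a)*a — 12 states
  (((aa)*a)*a)* — 14 states
  (((aa)*a)*a)*|a|b — 20 states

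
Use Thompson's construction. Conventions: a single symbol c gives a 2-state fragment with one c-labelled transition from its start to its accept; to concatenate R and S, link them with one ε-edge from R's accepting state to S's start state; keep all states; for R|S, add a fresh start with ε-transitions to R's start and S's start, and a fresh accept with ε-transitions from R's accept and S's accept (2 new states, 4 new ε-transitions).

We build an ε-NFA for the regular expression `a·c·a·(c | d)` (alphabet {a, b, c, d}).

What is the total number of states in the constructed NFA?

Recursing over subexpressions:
Each of the 5 symbol leaves contributes a 2-state fragment.
  c | d = 6 states
  a·c·a·(c | d) = 12 states

12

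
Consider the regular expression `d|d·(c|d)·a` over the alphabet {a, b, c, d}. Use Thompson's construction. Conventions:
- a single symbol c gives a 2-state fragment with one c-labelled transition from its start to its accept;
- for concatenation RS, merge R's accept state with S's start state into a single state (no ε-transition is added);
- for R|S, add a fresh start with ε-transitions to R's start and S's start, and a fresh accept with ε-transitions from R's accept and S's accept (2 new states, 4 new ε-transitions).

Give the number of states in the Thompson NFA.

12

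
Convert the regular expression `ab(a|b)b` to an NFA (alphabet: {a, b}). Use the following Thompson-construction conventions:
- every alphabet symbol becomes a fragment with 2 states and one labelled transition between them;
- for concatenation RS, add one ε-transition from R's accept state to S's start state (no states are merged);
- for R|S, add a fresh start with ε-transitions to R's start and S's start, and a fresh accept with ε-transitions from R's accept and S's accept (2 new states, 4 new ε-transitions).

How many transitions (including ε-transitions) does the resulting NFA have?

12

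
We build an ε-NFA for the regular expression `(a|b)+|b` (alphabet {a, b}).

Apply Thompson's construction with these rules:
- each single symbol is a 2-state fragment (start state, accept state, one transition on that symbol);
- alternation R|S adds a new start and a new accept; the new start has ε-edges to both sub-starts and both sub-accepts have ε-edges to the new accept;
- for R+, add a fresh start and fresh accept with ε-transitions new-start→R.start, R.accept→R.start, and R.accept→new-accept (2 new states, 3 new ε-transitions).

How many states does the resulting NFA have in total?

12

By structural recursion:
Each of the 3 symbol leaves contributes a 2-state fragment.
  a|b → 6 states
  (a|b)+ → 8 states
  (a|b)+|b → 12 states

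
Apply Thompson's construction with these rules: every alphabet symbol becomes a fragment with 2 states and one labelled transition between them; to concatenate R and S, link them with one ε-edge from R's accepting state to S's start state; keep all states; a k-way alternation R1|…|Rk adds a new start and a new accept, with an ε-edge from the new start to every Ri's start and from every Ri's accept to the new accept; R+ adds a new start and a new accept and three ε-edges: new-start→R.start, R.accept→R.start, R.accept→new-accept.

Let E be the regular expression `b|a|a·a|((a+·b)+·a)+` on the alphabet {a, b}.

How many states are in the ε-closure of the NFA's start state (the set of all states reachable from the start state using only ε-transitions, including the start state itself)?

Let C(F) = |ε-closure(F.start)| within fragment F, and note whether F accepts ε. Symbol fragments have C = 1 and do not accept ε. Then:
  a·a — |ε-closure| equals the left operand's closure size = 1 (its accept is not ε-reachable, so the closure stops there)
  a+ — new start ε-reaches only the body's start; the new accept needs a symbol first: |ε-closure| = 1 + 1 = 2
  a+·b — |ε-closure| equals the left operand's closure size = 2 (its accept is not ε-reachable, so the closure stops there)
  (a+·b)+ — |ε-closure| = 1 + 2 = 3 (the body doesn't accept ε, so the new accept is not reached)
  (a+·b)+·a — same as the first factor's closure: |ε-closure| = 3
  ((a+·b)+·a)+ — new start ε-reaches only the body's start; the new accept needs a symbol first: |ε-closure| = 1 + 3 = 4
  b|a|a·a|((a+·b)+·a)+ — new start ε-reaches every alternative's start; none of them accept ε, so the new accept is not reached: |ε-closure| = 1 + 1 + 1 + 1 + 4 = 8

8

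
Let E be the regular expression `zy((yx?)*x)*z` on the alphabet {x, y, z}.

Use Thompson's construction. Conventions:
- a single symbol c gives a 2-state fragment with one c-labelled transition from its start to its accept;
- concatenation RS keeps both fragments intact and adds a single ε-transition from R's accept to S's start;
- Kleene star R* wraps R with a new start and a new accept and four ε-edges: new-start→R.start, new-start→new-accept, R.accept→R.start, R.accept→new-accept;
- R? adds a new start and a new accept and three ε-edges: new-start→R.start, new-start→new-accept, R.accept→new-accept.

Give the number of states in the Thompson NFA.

Per subexpression:
Each of the 6 symbol leaves contributes a 2-state fragment.
  x? — 4 states
  yx? — 6 states
  (yx?)* — 8 states
  (yx?)*x — 10 states
  ((yx?)*x)* — 12 states
  zy((yx?)*x)*z — 18 states

18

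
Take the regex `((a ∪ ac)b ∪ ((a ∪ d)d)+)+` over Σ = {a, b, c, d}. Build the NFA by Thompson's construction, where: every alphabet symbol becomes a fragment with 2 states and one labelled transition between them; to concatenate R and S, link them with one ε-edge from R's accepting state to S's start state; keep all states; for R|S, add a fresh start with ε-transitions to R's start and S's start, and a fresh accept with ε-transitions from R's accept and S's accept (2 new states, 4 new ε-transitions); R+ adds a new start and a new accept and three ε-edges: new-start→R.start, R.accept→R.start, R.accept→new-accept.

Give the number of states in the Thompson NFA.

24

Per subexpression:
Each of the 7 symbol leaves contributes a 2-state fragment.
  ac — 4 states
  a ∪ ac — 8 states
  (a ∪ ac)b — 10 states
  a ∪ d — 6 states
  (a ∪ d)d — 8 states
  ((a ∪ d)d)+ — 10 states
  (a ∪ ac)b ∪ ((a ∪ d)d)+ — 22 states
  ((a ∪ ac)b ∪ ((a ∪ d)d)+)+ — 24 states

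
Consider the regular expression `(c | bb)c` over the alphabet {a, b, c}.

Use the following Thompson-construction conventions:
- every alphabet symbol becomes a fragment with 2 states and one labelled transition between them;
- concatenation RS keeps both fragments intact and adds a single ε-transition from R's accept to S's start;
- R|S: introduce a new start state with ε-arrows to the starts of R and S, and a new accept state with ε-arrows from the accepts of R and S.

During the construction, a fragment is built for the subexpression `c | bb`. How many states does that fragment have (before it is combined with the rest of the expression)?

8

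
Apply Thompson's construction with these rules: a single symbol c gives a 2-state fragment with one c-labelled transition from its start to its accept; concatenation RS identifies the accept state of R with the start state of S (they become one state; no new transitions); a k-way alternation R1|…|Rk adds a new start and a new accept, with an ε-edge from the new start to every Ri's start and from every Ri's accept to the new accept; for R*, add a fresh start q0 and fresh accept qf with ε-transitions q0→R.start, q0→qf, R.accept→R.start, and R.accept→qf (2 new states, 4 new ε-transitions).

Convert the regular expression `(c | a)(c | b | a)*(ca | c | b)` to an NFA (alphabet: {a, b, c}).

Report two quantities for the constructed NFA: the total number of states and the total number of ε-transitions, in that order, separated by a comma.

By structural recursion:
Each of the 9 symbol leaves contributes 2 states and 0 ε-transitions.
  c | a : 6 states, 4 ε-transitions
  c | b | a : 8 states, 6 ε-transitions
  (c | b | a)* : 10 states, 10 ε-transitions
  ca : 3 states, 0 ε-transitions
  ca | c | b : 9 states, 6 ε-transitions
  (c | a)(c | b | a)*(ca | c | b) : 23 states, 20 ε-transitions

23, 20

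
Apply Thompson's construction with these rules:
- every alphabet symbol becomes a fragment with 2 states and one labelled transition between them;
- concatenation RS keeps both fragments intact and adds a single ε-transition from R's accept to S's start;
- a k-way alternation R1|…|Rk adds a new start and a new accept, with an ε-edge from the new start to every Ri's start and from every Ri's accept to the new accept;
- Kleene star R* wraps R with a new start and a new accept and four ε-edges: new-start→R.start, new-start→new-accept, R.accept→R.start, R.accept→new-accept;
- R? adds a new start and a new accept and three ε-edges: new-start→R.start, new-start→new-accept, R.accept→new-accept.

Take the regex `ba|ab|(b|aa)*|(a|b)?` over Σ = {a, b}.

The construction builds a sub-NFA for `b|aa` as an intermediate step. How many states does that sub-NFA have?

8

Fragment for `b|aa`:
Each of the 3 symbol leaves contributes a 2-state fragment.
  aa — 4 states
  b|aa — 8 states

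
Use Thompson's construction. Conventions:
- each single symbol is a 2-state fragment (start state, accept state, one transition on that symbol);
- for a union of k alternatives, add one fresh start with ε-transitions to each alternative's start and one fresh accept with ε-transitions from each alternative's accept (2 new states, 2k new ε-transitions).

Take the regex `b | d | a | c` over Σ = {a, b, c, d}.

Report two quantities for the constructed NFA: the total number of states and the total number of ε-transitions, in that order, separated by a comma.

10, 8

Bottom-up over the parse tree:
Each of the 4 symbol leaves contributes 2 states and 0 ε-transitions.
  b | d | a | c → 10 states, 8 ε-transitions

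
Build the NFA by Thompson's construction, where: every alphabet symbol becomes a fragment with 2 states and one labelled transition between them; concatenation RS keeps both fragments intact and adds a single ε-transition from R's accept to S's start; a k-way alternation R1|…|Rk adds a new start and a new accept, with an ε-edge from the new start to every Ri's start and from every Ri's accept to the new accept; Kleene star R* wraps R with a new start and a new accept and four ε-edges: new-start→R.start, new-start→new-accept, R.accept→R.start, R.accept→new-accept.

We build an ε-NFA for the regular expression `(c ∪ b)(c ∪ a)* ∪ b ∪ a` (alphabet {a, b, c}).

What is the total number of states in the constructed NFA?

20

By structural recursion:
Each of the 6 symbol leaves contributes a 2-state fragment.
  c ∪ b = 6 states
  c ∪ a = 6 states
  (c ∪ a)* = 8 states
  (c ∪ b)(c ∪ a)* = 14 states
  (c ∪ b)(c ∪ a)* ∪ b ∪ a = 20 states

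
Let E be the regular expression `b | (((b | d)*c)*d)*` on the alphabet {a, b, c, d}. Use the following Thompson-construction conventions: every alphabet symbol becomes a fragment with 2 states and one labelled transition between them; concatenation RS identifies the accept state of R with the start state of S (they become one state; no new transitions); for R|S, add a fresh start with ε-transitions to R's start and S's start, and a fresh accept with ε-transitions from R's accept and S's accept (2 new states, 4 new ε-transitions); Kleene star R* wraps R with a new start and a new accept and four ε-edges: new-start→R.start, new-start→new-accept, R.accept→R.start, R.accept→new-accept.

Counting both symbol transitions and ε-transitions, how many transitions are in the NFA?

25

Recursing over subexpressions:
Each of the 5 symbol leaves contributes 1 transition (1 symbol, 0 ε).
  b | d — 6 transitions (2 symbol, 4 ε)
  (b | d)* — 10 transitions (2 symbol, 8 ε)
  (b | d)*c — 11 transitions (3 symbol, 8 ε)
  ((b | d)*c)* — 15 transitions (3 symbol, 12 ε)
  ((b | d)*c)*d — 16 transitions (4 symbol, 12 ε)
  (((b | d)*c)*d)* — 20 transitions (4 symbol, 16 ε)
  b | (((b | d)*c)*d)* — 25 transitions (5 symbol, 20 ε)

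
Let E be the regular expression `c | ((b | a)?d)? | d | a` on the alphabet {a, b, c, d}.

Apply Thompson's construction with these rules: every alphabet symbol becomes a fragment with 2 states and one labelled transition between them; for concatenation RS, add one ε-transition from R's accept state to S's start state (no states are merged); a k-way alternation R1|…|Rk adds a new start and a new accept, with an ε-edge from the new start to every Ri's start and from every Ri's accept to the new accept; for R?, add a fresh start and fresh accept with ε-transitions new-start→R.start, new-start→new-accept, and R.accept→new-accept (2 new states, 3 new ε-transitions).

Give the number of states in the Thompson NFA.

20

Recursing over subexpressions:
Each of the 6 symbol leaves contributes a 2-state fragment.
  b | a = 6 states
  (b | a)? = 8 states
  (b | a)?d = 10 states
  ((b | a)?d)? = 12 states
  c | ((b | a)?d)? | d | a = 20 states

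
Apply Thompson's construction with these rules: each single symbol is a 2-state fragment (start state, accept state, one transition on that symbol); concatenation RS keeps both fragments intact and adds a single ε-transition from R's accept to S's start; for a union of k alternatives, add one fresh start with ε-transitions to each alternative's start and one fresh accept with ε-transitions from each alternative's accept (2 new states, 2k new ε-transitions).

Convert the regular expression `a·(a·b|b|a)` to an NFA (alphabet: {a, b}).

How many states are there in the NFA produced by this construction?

Building bottom-up:
Each of the 5 symbol leaves contributes a 2-state fragment.
  a·b → 4 states
  a·b|b|a → 10 states
  a·(a·b|b|a) → 12 states

12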